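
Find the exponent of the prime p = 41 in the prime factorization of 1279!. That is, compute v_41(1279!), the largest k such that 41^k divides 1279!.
v_41(1279!) = 31

Legendre's formula: v_p(n!) = Σ_{k ≥ 1} ⌊n / p^k⌋. For p = 41, n = 1279, the terms are:
  ⌊1279/41^1⌋ = ⌊1279/41⌋ = 31
(the next term ⌊1279/41^2⌋ = 0, terminating the sum). Summing: v_41(1279!) = 31 = 31.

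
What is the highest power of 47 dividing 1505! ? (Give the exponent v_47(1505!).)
v_47(1505!) = 32

Legendre's formula: v_p(n!) = Σ_{k ≥ 1} ⌊n / p^k⌋. For p = 47, n = 1505, the terms are:
  ⌊1505/47^1⌋ = ⌊1505/47⌋ = 32
(the next term ⌊1505/47^2⌋ = 0, terminating the sum). Summing: v_47(1505!) = 32 = 32.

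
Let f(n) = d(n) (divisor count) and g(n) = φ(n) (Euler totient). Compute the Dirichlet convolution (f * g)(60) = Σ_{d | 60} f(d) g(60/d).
(d * φ)(60) = 168

Divisors of 60: [1, 2, 3, 4, 5, 6, 10, 12, 15, 20, 30, 60]. For each d | 60:
  d = 1: d(1) · φ(60/1) = 1 · 16 = 16
  d = 2: d(2) · φ(60/2) = 2 · 8 = 16
  d = 3: d(3) · φ(60/3) = 2 · 8 = 16
  d = 4: d(4) · φ(60/4) = 3 · 8 = 24
  d = 5: d(5) · φ(60/5) = 2 · 4 = 8
  d = 6: d(6) · φ(60/6) = 4 · 4 = 16
  d = 10: d(10) · φ(60/10) = 4 · 2 = 8
  d = 12: d(12) · φ(60/12) = 6 · 4 = 24
  d = 15: d(15) · φ(60/15) = 4 · 2 = 8
  d = 20: d(20) · φ(60/20) = 6 · 2 = 12
  d = 30: d(30) · φ(60/30) = 8 · 1 = 8
  d = 60: d(60) · φ(60/60) = 12 · 1 = 12
Summing: (d * φ)(60) = 16 + 16 + 16 + 24 + 8 + 16 + 8 + 24 + 8 + 12 + 8 + 12 = 168.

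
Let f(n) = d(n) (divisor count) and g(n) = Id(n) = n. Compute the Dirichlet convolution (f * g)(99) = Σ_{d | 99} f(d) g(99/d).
(d * Id)(99) = 234

Divisors of 99: [1, 3, 9, 11, 33, 99]. For each d | 99:
  d = 1: d(1) · Id(99/1) = 1 · 99 = 99
  d = 3: d(3) · Id(99/3) = 2 · 33 = 66
  d = 9: d(9) · Id(99/9) = 3 · 11 = 33
  d = 11: d(11) · Id(99/11) = 2 · 9 = 18
  d = 33: d(33) · Id(99/33) = 4 · 3 = 12
  d = 99: d(99) · Id(99/99) = 6 · 1 = 6
Summing: (d * Id)(99) = 99 + 66 + 33 + 18 + 12 + 6 = 234.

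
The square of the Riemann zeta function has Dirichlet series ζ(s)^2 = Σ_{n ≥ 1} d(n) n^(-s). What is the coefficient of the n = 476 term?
d(476) = 12

ζ(s)^2 = (Σ 1/m^s)(Σ 1/k^s). The coefficient of 1/n^s in the product is the number of ordered pairs (m, k) with mk = n, which equals d(n). For n = 476, divisors are [1, 2, 4, 7, 14, 17, 28, 34, 68, 119, 238, 476], so d(476) = 12.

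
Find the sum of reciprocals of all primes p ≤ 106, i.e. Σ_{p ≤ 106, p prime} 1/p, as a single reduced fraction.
Σ 1/p = 43710588286712969019768170103664304877397/23984823528925228172706521638692258396210

π(106) = 27, so the primes ≤ 106 are [2, 3, 5, 7, 11, 13, 17, 19, 23, 29, 31, 37, 41, 43, 47, 53, 59, 61, 67, 71, 73, 79, 83, 89, 97, 101, 103]. Summing 1/p over these primes: 43710588286712969019768170103664304877397/23984823528925228172706521638692258396210 ≈ 1.8224. Mertens estimate ln ln(106) + 0.2615 ≈ 1.8013.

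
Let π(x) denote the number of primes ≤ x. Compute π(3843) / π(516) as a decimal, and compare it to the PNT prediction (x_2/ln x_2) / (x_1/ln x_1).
π(3843)/π(516) = 532/97 ≈ 5.4845;  PNT prediction ≈ 5.6359.

π(516) = 97 and π(3843) = 532, so π(3843)/π(516) ≈ 5.4845. The PNT-predicted ratio is (3843/ln(3843)) / (516/ln(516)) ≈ 5.6359. The two agree to within a few percent, as expected.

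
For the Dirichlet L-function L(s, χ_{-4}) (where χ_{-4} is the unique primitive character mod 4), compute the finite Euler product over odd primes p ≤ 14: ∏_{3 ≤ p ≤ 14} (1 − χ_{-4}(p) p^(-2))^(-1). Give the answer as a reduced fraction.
∏ = 143143/156160

The odd primes p ≤ 14 are [3, 5, 7, 11, 13]. For each, χ(p) = 1 if p ≡ 1 mod 4, χ(p) = −1 if p ≡ 3 mod 4. Taking (1 − χ(p)/p^2)^(-1) = p^2/(p^2 − χ(p)): (1 − (-1)/3^2)^(-1) · (1 − (1)/5^2)^(-1) · (1 − (-1)/7^2)^(-1) · (1 − (-1)/11^2)^(-1) · (1 − (1)/13^2)^(-1) = 143143/156160.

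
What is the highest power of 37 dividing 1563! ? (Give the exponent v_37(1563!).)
v_37(1563!) = 43

Legendre's formula: v_p(n!) = Σ_{k ≥ 1} ⌊n / p^k⌋. For p = 37, n = 1563, the terms are:
  ⌊1563/37^1⌋ = ⌊1563/37⌋ = 42
  ⌊1563/37^2⌋ = ⌊1563/1369⌋ = 1
(the next term ⌊1563/37^3⌋ = 0, terminating the sum). Summing: v_37(1563!) = 42 + 1 = 43.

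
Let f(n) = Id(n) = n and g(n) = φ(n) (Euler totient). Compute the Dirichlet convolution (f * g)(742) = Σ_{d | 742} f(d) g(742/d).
(Id * φ)(742) = 4095

Divisors of 742: [1, 2, 7, 14, 53, 106, 371, 742]. For each d | 742:
  d = 1: Id(1) · φ(742/1) = 1 · 312 = 312
  d = 2: Id(2) · φ(742/2) = 2 · 312 = 624
  d = 7: Id(7) · φ(742/7) = 7 · 52 = 364
  d = 14: Id(14) · φ(742/14) = 14 · 52 = 728
  d = 53: Id(53) · φ(742/53) = 53 · 6 = 318
  d = 106: Id(106) · φ(742/106) = 106 · 6 = 636
  d = 371: Id(371) · φ(742/371) = 371 · 1 = 371
  d = 742: Id(742) · φ(742/742) = 742 · 1 = 742
Summing: (Id * φ)(742) = 312 + 624 + 364 + 728 + 318 + 636 + 371 + 742 = 4095.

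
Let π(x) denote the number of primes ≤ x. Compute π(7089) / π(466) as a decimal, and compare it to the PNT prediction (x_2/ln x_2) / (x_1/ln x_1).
π(7089)/π(466) = 909/90 ≈ 10.1000;  PNT prediction ≈ 10.5420.

π(466) = 90 and π(7089) = 909, so π(7089)/π(466) ≈ 10.1000. The PNT-predicted ratio is (7089/ln(7089)) / (466/ln(466)) ≈ 10.5420. The two agree to within a few percent, as expected.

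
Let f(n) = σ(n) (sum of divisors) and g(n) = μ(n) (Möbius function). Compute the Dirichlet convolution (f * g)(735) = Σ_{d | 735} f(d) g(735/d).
(σ * μ)(735) = 735

Divisors of 735: [1, 3, 5, 7, 15, 21, 35, 49, 105, 147, 245, 735]. For each d | 735:
  d = 1: σ(1) · μ(735/1) = 1 · 0 = 0
  d = 3: σ(3) · μ(735/3) = 4 · 0 = 0
  d = 5: σ(5) · μ(735/5) = 6 · 0 = 0
  d = 7: σ(7) · μ(735/7) = 8 · -1 = -8
  d = 15: σ(15) · μ(735/15) = 24 · 0 = 0
  d = 21: σ(21) · μ(735/21) = 32 · 1 = 32
  d = 35: σ(35) · μ(735/35) = 48 · 1 = 48
  d = 49: σ(49) · μ(735/49) = 57 · 1 = 57
  d = 105: σ(105) · μ(735/105) = 192 · -1 = -192
  d = 147: σ(147) · μ(735/147) = 228 · -1 = -228
  d = 245: σ(245) · μ(735/245) = 342 · -1 = -342
  d = 735: σ(735) · μ(735/735) = 1368 · 1 = 1368
Summing: (σ * μ)(735) = 0 + 0 + 0 + -8 + 0 + 32 + 48 + 57 + -192 + -228 + -342 + 1368 = 735.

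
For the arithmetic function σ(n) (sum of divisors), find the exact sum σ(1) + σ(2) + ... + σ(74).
Σ_{n ≤ 74} σ(n) = 4520

Compute σ(n) for each 1 ≤ n ≤ 74: σ(1) = 1, σ(2) = 3, σ(3) = 4, σ(4) = 7, σ(5) = 6, σ(6) = 12, σ(7) = 8, σ(8) = 15, σ(9) = 13, σ(10) = 18, σ(11) = 12, σ(12) = 28, σ(13) = 14, σ(14) = 24, σ(15) = 24, σ(16) = 31, σ(17) = 18, σ(18) = 39, σ(19) = 20, σ(20) = 42, σ(21) = 32, σ(22) = 36, σ(23) = 24, σ(24) = 60, σ(25) = 31, σ(26) = 42, σ(27) = 40, σ(28) = 56, σ(29) = 30, σ(30) = 72, σ(31) = 32, σ(32) = 63, σ(33) = 48, σ(34) = 54, σ(35) = 48, σ(36) = 91, σ(37) = 38, σ(38) = 60, σ(39) = 56, σ(40) = 90, σ(41) = 42, σ(42) = 96, σ(43) = 44, σ(44) = 84, σ(45) = 78, σ(46) = 72, σ(47) = 48, σ(48) = 124, σ(49) = 57, σ(50) = 93, σ(51) = 72, σ(52) = 98, σ(53) = 54, σ(54) = 120, σ(55) = 72, σ(56) = 120, σ(57) = 80, σ(58) = 90, σ(59) = 60, σ(60) = 168, σ(61) = 62, σ(62) = 96, σ(63) = 104, σ(64) = 127, σ(65) = 84, σ(66) = 144, σ(67) = 68, σ(68) = 126, σ(69) = 96, σ(70) = 144, σ(71) = 72, σ(72) = 195, σ(73) = 74, σ(74) = 114. Summing all 74 values: 4520. (Average order: Σ_{n ≤ x} σ(n) ~ (π²/12) x². For x = 74, (π²/12)·74² ≈ 4503.83.)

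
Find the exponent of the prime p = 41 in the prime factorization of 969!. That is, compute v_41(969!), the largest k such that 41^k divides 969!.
v_41(969!) = 23

Legendre's formula: v_p(n!) = Σ_{k ≥ 1} ⌊n / p^k⌋. For p = 41, n = 969, the terms are:
  ⌊969/41^1⌋ = ⌊969/41⌋ = 23
(the next term ⌊969/41^2⌋ = 0, terminating the sum). Summing: v_41(969!) = 23 = 23.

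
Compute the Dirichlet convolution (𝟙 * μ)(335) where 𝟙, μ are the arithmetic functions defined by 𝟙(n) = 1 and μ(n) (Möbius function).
(𝟙 * μ)(335) = 0

Divisors of 335: [1, 5, 67, 335]. For each d | 335:
  d = 1: 𝟙(1) · μ(335/1) = 1 · 1 = 1
  d = 5: 𝟙(5) · μ(335/5) = 1 · -1 = -1
  d = 67: 𝟙(67) · μ(335/67) = 1 · -1 = -1
  d = 335: 𝟙(335) · μ(335/335) = 1 · 1 = 1
Summing: (𝟙 * μ)(335) = 1 + -1 + -1 + 1 = 0.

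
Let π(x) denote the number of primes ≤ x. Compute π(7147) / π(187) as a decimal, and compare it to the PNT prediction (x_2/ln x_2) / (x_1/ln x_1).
π(7147)/π(187) = 914/42 ≈ 21.7619;  PNT prediction ≈ 22.5286.

π(187) = 42 and π(7147) = 914, so π(7147)/π(187) ≈ 21.7619. The PNT-predicted ratio is (7147/ln(7147)) / (187/ln(187)) ≈ 22.5286. The two agree to within a few percent, as expected.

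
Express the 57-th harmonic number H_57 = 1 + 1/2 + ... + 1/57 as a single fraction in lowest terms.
H_57 = 253437484000080020709989/54749786241679275146400

Direct summation: H_57 = 1 + 1/2 + ... + 1/57. The least common denominator is lcm(1, ..., 57) = 164249358725037825439200; over this denominator the numerator is 164249358725037825439200 + 82124679362518912719600 + 54749786241679275146400 + 41062339681259456359800 + 32849871745007565087840 + 27374893120839637573200 + 23464194103576832205600 + 20531169840629728179900 + 18249928747226425048800 + 16424935872503782543920 + 14931759884094347767200 + 13687446560419818786600 + 12634566055772140418400 + 11732097051788416102800 + 10949957248335855029280 + 10265584920314864089950 + 9661726983825754437600 + 9124964373613212524400 + 8644703090791464496800 + 8212467936251891271960 + 7821398034525610735200 + 7465879942047173883600 + 7141276466305992410400 + 6843723280209909393300 + 6569974349001513017568 + 6317283027886070209200 + 6083309582408808349600 + 5866048525894208051400 + 5663770990518545704800 + 5474978624167927514640 + 5298366410485091143200 + 5132792460157432044975 + 4977253294698115922400 + 4830863491912877218800 + 4692838820715366441120 + 4562482186806606262200 + 4439171857433454741600 + 4322351545395732248400 + 4211522018590713472800 + 4106233968125945635980 + 4006081920122873791200 + 3910699017262805367600 + 3819752528489251754400 + 3732939971023586941800 + 3649985749445285009760 + 3570638233152996205200 + 3494667206915698413600 + 3421861640104954696650 + 3352027729082404600800 + 3284987174500756508784 + 3220575661275251479200 + 3158641513943035104600 + 3099044504245996706400 + 3041654791204404174800 + 2986351976818869553440 + 2933024262947104025700 + 2881567696930488165600 = 760312452000240062129967, so H_57 = 760312452000240062129967/164249358725037825439200; reducing by gcd(760312452000240062129967, 164249358725037825439200) = 3 gives 253437484000080020709989/54749786241679275146400 ≈ 4.62901. (The PNT-adjacent estimate ln(57) + γ ≈ 4.62027 matches within O(1/n).)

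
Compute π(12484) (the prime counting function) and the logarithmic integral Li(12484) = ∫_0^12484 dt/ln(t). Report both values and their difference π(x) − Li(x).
π(12484) = 1489;  Li(12484) ≈ 1512.52;  π(x) − Li(x) ≈ -23.52.

Direct count of primes ≤ 12484 gives π(12484) = 1489. Numerical evaluation of the logarithmic integral gives Li(12484) ≈ 1512.52. The difference π(x) − Li(x) ≈ -23.52 is typically negative for small/moderate x (Li(x) overestimates), though Littlewood's theorem shows this sign changes infinitely often.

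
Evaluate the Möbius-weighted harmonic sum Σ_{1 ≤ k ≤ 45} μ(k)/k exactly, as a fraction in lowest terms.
Σ μ(k)/k = -137190436674212/6541380665835015

Values of μ(k) for 1 ≤ k ≤ 45: μ(1) = 1, μ(2) = -1, μ(3) = -1, μ(5) = -1, μ(6) = 1, μ(7) = -1, μ(10) = 1, μ(11) = -1, μ(13) = -1, μ(14) = 1, μ(15) = 1, μ(17) = -1, μ(19) = -1, μ(21) = 1, μ(22) = 1, μ(23) = -1, μ(26) = 1, μ(29) = -1, μ(30) = -1, μ(31) = -1, μ(33) = 1, μ(34) = 1, μ(35) = 1, μ(37) = -1, μ(38) = 1, μ(39) = 1, μ(41) = -1, μ(42) = -1, μ(43) = -1, with μ = 0 on non-squarefree integers. Summing μ(k)/k for k where μ(k) ≠ 0 gives -137190436674212/6541380665835015 ≈ -0.0210. (PNT ⟺ this sum → 0 as n → ∞.)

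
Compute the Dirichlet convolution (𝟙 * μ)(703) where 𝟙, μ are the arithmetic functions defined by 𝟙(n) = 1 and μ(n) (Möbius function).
(𝟙 * μ)(703) = 0

Divisors of 703: [1, 19, 37, 703]. For each d | 703:
  d = 1: 𝟙(1) · μ(703/1) = 1 · 1 = 1
  d = 19: 𝟙(19) · μ(703/19) = 1 · -1 = -1
  d = 37: 𝟙(37) · μ(703/37) = 1 · -1 = -1
  d = 703: 𝟙(703) · μ(703/703) = 1 · 1 = 1
Summing: (𝟙 * μ)(703) = 1 + -1 + -1 + 1 = 0.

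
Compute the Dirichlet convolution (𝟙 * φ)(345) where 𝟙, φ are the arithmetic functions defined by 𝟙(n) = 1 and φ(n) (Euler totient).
(𝟙 * φ)(345) = 345

Divisors of 345: [1, 3, 5, 15, 23, 69, 115, 345]. For each d | 345:
  d = 1: 𝟙(1) · φ(345/1) = 1 · 176 = 176
  d = 3: 𝟙(3) · φ(345/3) = 1 · 88 = 88
  d = 5: 𝟙(5) · φ(345/5) = 1 · 44 = 44
  d = 15: 𝟙(15) · φ(345/15) = 1 · 22 = 22
  d = 23: 𝟙(23) · φ(345/23) = 1 · 8 = 8
  d = 69: 𝟙(69) · φ(345/69) = 1 · 4 = 4
  d = 115: 𝟙(115) · φ(345/115) = 1 · 2 = 2
  d = 345: 𝟙(345) · φ(345/345) = 1 · 1 = 1
Summing: (𝟙 * φ)(345) = 176 + 88 + 44 + 22 + 8 + 4 + 2 + 1 = 345.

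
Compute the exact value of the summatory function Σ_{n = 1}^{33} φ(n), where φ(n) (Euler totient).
Σ_{n ≤ 33} φ(n) = 344

Compute φ(n) for each 1 ≤ n ≤ 33: φ(1) = 1, φ(2) = 1, φ(3) = 2, φ(4) = 2, φ(5) = 4, φ(6) = 2, φ(7) = 6, φ(8) = 4, φ(9) = 6, φ(10) = 4, φ(11) = 10, φ(12) = 4, φ(13) = 12, φ(14) = 6, φ(15) = 8, φ(16) = 8, φ(17) = 16, φ(18) = 6, φ(19) = 18, φ(20) = 8, φ(21) = 12, φ(22) = 10, φ(23) = 22, φ(24) = 8, φ(25) = 20, φ(26) = 12, φ(27) = 18, φ(28) = 12, φ(29) = 28, φ(30) = 8, φ(31) = 30, φ(32) = 16, φ(33) = 20. Summing all 33 values: 344. (Average order: Σ_{n ≤ x} φ(n) ~ (3/π²) x². For x = 33, (3/π²)·33² ≈ 331.02.)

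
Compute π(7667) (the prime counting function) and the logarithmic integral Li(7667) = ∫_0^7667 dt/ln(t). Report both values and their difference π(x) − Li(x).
π(7667) = 971;  Li(7667) ≈ 989.28;  π(x) − Li(x) ≈ -18.28.

Direct count of primes ≤ 7667 gives π(7667) = 971. Numerical evaluation of the logarithmic integral gives Li(7667) ≈ 989.28. The difference π(x) − Li(x) ≈ -18.28 is typically negative for small/moderate x (Li(x) overestimates), though Littlewood's theorem shows this sign changes infinitely often.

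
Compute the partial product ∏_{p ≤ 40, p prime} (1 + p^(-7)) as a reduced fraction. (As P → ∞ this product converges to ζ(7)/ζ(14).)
∏ = 228018297549409144061012751313154880100808796638571013381923478410878979964928/226144123234654878853445211850814351110881099376313221108562837934941141853125

The primes p ≤ 40 are [2, 3, 5, 7, 11, 13, 17, 19, 23, 29, 31, 37]. For each, (1 + 1/p^7) = (p^7 + 1)/p^7. Multiplying these fractions over p ∈ [2, 3, 5, 7, 11, 13, 17, 19, 23, 29, 31, 37] gives 228018297549409144061012751313154880100808796638571013381923478410878979964928/226144123234654878853445211850814351110881099376313221108562837934941141853125. (In the limit P → ∞ this tends to ζ(7)/ζ(14).)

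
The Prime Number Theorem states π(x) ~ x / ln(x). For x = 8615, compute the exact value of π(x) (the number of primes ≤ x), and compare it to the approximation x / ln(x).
π(8615) = 1072;  x/ln(x) ≈ 950.75;  relative error ≈ 11.31%.

Directly count primes up to 8615: π(8615) = 1072. The PNT approximation gives 8615/ln(8615) ≈ 8615/9.06126 ≈ 950.75. Relative error (π(x) − x/ln(x)) / π(x) ≈ 11.31%; the approximation is known to undercount slightly (Li(x) is a better estimate).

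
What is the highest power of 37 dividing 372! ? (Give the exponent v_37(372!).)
v_37(372!) = 10

Legendre's formula: v_p(n!) = Σ_{k ≥ 1} ⌊n / p^k⌋. For p = 37, n = 372, the terms are:
  ⌊372/37^1⌋ = ⌊372/37⌋ = 10
(the next term ⌊372/37^2⌋ = 0, terminating the sum). Summing: v_37(372!) = 10 = 10.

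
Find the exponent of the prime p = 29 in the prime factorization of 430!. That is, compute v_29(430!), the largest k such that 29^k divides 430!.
v_29(430!) = 14

Legendre's formula: v_p(n!) = Σ_{k ≥ 1} ⌊n / p^k⌋. For p = 29, n = 430, the terms are:
  ⌊430/29^1⌋ = ⌊430/29⌋ = 14
(the next term ⌊430/29^2⌋ = 0, terminating the sum). Summing: v_29(430!) = 14 = 14.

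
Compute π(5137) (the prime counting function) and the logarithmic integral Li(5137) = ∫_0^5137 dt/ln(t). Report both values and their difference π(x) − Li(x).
π(5137) = 685;  Li(5137) ≈ 700.34;  π(x) − Li(x) ≈ -15.34.

Direct count of primes ≤ 5137 gives π(5137) = 685. Numerical evaluation of the logarithmic integral gives Li(5137) ≈ 700.34. The difference π(x) − Li(x) ≈ -15.34 is typically negative for small/moderate x (Li(x) overestimates), though Littlewood's theorem shows this sign changes infinitely often.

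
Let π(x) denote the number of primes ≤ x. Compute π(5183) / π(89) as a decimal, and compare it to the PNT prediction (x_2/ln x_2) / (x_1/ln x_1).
π(5183)/π(89) = 690/24 ≈ 28.7500;  PNT prediction ≈ 30.5619.

π(89) = 24 and π(5183) = 690, so π(5183)/π(89) ≈ 28.7500. The PNT-predicted ratio is (5183/ln(5183)) / (89/ln(89)) ≈ 30.5619. The two agree to within a few percent, as expected.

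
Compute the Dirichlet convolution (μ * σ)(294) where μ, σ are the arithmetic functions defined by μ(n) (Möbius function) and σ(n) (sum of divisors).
(μ * σ)(294) = 294

Divisors of 294: [1, 2, 3, 6, 7, 14, 21, 42, 49, 98, 147, 294]. For each d | 294:
  d = 1: μ(1) · σ(294/1) = 1 · 684 = 684
  d = 2: μ(2) · σ(294/2) = -1 · 228 = -228
  d = 3: μ(3) · σ(294/3) = -1 · 171 = -171
  d = 6: μ(6) · σ(294/6) = 1 · 57 = 57
  d = 7: μ(7) · σ(294/7) = -1 · 96 = -96
  d = 14: μ(14) · σ(294/14) = 1 · 32 = 32
  d = 21: μ(21) · σ(294/21) = 1 · 24 = 24
  d = 42: μ(42) · σ(294/42) = -1 · 8 = -8
  d = 49: μ(49) · σ(294/49) = 0 · 12 = 0
  d = 98: μ(98) · σ(294/98) = 0 · 4 = 0
  d = 147: μ(147) · σ(294/147) = 0 · 3 = 0
  d = 294: μ(294) · σ(294/294) = 0 · 1 = 0
Summing: (μ * σ)(294) = 684 + -228 + -171 + 57 + -96 + 32 + 24 + -8 + 0 + 0 + 0 + 0 = 294.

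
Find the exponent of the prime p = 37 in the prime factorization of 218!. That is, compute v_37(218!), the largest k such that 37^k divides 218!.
v_37(218!) = 5

Legendre's formula: v_p(n!) = Σ_{k ≥ 1} ⌊n / p^k⌋. For p = 37, n = 218, the terms are:
  ⌊218/37^1⌋ = ⌊218/37⌋ = 5
(the next term ⌊218/37^2⌋ = 0, terminating the sum). Summing: v_37(218!) = 5 = 5.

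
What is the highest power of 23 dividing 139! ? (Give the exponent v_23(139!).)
v_23(139!) = 6

Legendre's formula: v_p(n!) = Σ_{k ≥ 1} ⌊n / p^k⌋. For p = 23, n = 139, the terms are:
  ⌊139/23^1⌋ = ⌊139/23⌋ = 6
(the next term ⌊139/23^2⌋ = 0, terminating the sum). Summing: v_23(139!) = 6 = 6.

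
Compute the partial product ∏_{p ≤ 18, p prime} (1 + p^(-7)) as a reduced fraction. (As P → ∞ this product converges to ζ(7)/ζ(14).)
∏ = 5978632292892509031852506135276312/5929491512745875728410756452578125

The primes p ≤ 18 are [2, 3, 5, 7, 11, 13, 17]. For each, (1 + 1/p^7) = (p^7 + 1)/p^7. Multiplying these fractions over p ∈ [2, 3, 5, 7, 11, 13, 17] gives 5978632292892509031852506135276312/5929491512745875728410756452578125. (In the limit P → ∞ this tends to ζ(7)/ζ(14).)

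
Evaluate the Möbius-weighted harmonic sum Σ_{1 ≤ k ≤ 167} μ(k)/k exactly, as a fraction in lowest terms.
Σ μ(k)/k = 3320595668723936105212130194759121950701456962705503856339925674/481473710367991963528473107950567214598209565303106537707981745635

Values of μ(k) for 1 ≤ k ≤ 167: μ(1) = 1, μ(2) = -1, μ(3) = -1, μ(5) = -1, μ(6) = 1, μ(7) = -1, μ(10) = 1, μ(11) = -1, μ(13) = -1, μ(14) = 1, μ(15) = 1, μ(17) = -1, μ(19) = -1, μ(21) = 1, μ(22) = 1, μ(23) = -1, μ(26) = 1, μ(29) = -1, μ(30) = -1, μ(31) = -1, μ(33) = 1, μ(34) = 1, μ(35) = 1, μ(37) = -1, μ(38) = 1, μ(39) = 1, μ(41) = -1, μ(42) = -1, μ(43) = -1, μ(46) = 1, μ(47) = -1, μ(51) = 1, μ(53) = -1, μ(55) = 1, μ(57) = 1, μ(58) = 1, μ(59) = -1, μ(61) = -1, μ(62) = 1, μ(65) = 1, μ(66) = -1, μ(67) = -1, μ(69) = 1, μ(70) = -1, μ(71) = -1, μ(73) = -1, μ(74) = 1, μ(77) = 1, μ(78) = -1, μ(79) = -1, μ(82) = 1, μ(83) = -1, μ(85) = 1, μ(86) = 1, μ(87) = 1, μ(89) = -1, μ(91) = 1, μ(93) = 1, μ(94) = 1, μ(95) = 1, μ(97) = -1, μ(101) = -1, μ(102) = -1, μ(103) = -1, μ(105) = -1, μ(106) = 1, μ(107) = -1, μ(109) = -1, μ(110) = -1, μ(111) = 1, μ(113) = -1, μ(114) = -1, μ(115) = 1, μ(118) = 1, μ(119) = 1, μ(122) = 1, μ(123) = 1, μ(127) = -1, μ(129) = 1, μ(130) = -1, μ(131) = -1, μ(133) = 1, μ(134) = 1, μ(137) = -1, μ(138) = -1, μ(139) = -1, μ(141) = 1, μ(142) = 1, μ(143) = 1, μ(145) = 1, μ(146) = 1, μ(149) = -1, μ(151) = -1, μ(154) = -1, μ(155) = 1, μ(157) = -1, μ(158) = 1, μ(159) = 1, μ(161) = 1, μ(163) = -1, μ(165) = -1, μ(166) = 1, μ(167) = -1, with μ = 0 on non-squarefree integers. Summing μ(k)/k for k where μ(k) ≠ 0 gives 3320595668723936105212130194759121950701456962705503856339925674/481473710367991963528473107950567214598209565303106537707981745635 ≈ 0.0069. (PNT ⟺ this sum → 0 as n → ∞.)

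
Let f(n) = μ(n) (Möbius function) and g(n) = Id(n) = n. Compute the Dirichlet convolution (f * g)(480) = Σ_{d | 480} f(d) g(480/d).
(μ * Id)(480) = 128

Divisors of 480: [1, 2, 3, 4, 5, 6, 8, 10, 12, 15, 16, 20, 24, 30, 32, 40, 48, 60, 80, 96, 120, 160, 240, 480]. For each d | 480:
  d = 1: μ(1) · Id(480/1) = 1 · 480 = 480
  d = 2: μ(2) · Id(480/2) = -1 · 240 = -240
  d = 3: μ(3) · Id(480/3) = -1 · 160 = -160
  d = 4: μ(4) · Id(480/4) = 0 · 120 = 0
  d = 5: μ(5) · Id(480/5) = -1 · 96 = -96
  d = 6: μ(6) · Id(480/6) = 1 · 80 = 80
  d = 8: μ(8) · Id(480/8) = 0 · 60 = 0
  d = 10: μ(10) · Id(480/10) = 1 · 48 = 48
  d = 12: μ(12) · Id(480/12) = 0 · 40 = 0
  d = 15: μ(15) · Id(480/15) = 1 · 32 = 32
  d = 16: μ(16) · Id(480/16) = 0 · 30 = 0
  d = 20: μ(20) · Id(480/20) = 0 · 24 = 0
  d = 24: μ(24) · Id(480/24) = 0 · 20 = 0
  d = 30: μ(30) · Id(480/30) = -1 · 16 = -16
  d = 32: μ(32) · Id(480/32) = 0 · 15 = 0
  d = 40: μ(40) · Id(480/40) = 0 · 12 = 0
  d = 48: μ(48) · Id(480/48) = 0 · 10 = 0
  d = 60: μ(60) · Id(480/60) = 0 · 8 = 0
  d = 80: μ(80) · Id(480/80) = 0 · 6 = 0
  d = 96: μ(96) · Id(480/96) = 0 · 5 = 0
  d = 120: μ(120) · Id(480/120) = 0 · 4 = 0
  d = 160: μ(160) · Id(480/160) = 0 · 3 = 0
  d = 240: μ(240) · Id(480/240) = 0 · 2 = 0
  d = 480: μ(480) · Id(480/480) = 0 · 1 = 0
Summing: (μ * Id)(480) = 480 + -240 + -160 + 0 + -96 + 80 + 0 + 48 + 0 + 32 + 0 + 0 + 0 + -16 + 0 + 0 + 0 + 0 + 0 + 0 + 0 + 0 + 0 + 0 = 128.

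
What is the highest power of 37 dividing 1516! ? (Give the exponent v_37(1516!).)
v_37(1516!) = 41

Legendre's formula: v_p(n!) = Σ_{k ≥ 1} ⌊n / p^k⌋. For p = 37, n = 1516, the terms are:
  ⌊1516/37^1⌋ = ⌊1516/37⌋ = 40
  ⌊1516/37^2⌋ = ⌊1516/1369⌋ = 1
(the next term ⌊1516/37^3⌋ = 0, terminating the sum). Summing: v_37(1516!) = 40 + 1 = 41.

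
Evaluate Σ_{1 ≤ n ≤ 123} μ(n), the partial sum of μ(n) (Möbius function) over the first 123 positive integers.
Σ_{n ≤ 123} μ(n) = -1

Compute μ(n) for each 1 ≤ n ≤ 123: μ(1) = 1, μ(2) = -1, μ(3) = -1, μ(4) = 0, μ(5) = -1, μ(6) = 1, μ(7) = -1, μ(8) = 0, μ(9) = 0, μ(10) = 1, μ(11) = -1, μ(12) = 0, μ(13) = -1, μ(14) = 1, μ(15) = 1, μ(16) = 0, μ(17) = -1, μ(18) = 0, μ(19) = -1, μ(20) = 0, μ(21) = 1, μ(22) = 1, μ(23) = -1, μ(24) = 0, μ(25) = 0, μ(26) = 1, μ(27) = 0, μ(28) = 0, μ(29) = -1, μ(30) = -1, μ(31) = -1, μ(32) = 0, μ(33) = 1, μ(34) = 1, μ(35) = 1, μ(36) = 0, μ(37) = -1, μ(38) = 1, μ(39) = 1, μ(40) = 0, μ(41) = -1, μ(42) = -1, μ(43) = -1, μ(44) = 0, μ(45) = 0, μ(46) = 1, μ(47) = -1, μ(48) = 0, μ(49) = 0, μ(50) = 0, μ(51) = 1, μ(52) = 0, μ(53) = -1, μ(54) = 0, μ(55) = 1, μ(56) = 0, μ(57) = 1, μ(58) = 1, μ(59) = -1, μ(60) = 0, μ(61) = -1, μ(62) = 1, μ(63) = 0, μ(64) = 0, μ(65) = 1, μ(66) = -1, μ(67) = -1, μ(68) = 0, μ(69) = 1, μ(70) = -1, μ(71) = -1, μ(72) = 0, μ(73) = -1, μ(74) = 1, μ(75) = 0, μ(76) = 0, μ(77) = 1, μ(78) = -1, μ(79) = -1, μ(80) = 0, μ(81) = 0, μ(82) = 1, μ(83) = -1, μ(84) = 0, μ(85) = 1, μ(86) = 1, μ(87) = 1, μ(88) = 0, μ(89) = -1, μ(90) = 0, μ(91) = 1, μ(92) = 0, μ(93) = 1, μ(94) = 1, μ(95) = 1, μ(96) = 0, μ(97) = -1, μ(98) = 0, μ(99) = 0, μ(100) = 0, μ(101) = -1, μ(102) = -1, μ(103) = -1, μ(104) = 0, μ(105) = -1, μ(106) = 1, μ(107) = -1, μ(108) = 0, μ(109) = -1, μ(110) = -1, μ(111) = 1, μ(112) = 0, μ(113) = -1, μ(114) = -1, μ(115) = 1, μ(116) = 0, μ(117) = 0, μ(118) = 1, μ(119) = 1, μ(120) = 0, μ(121) = 0, μ(122) = 1, μ(123) = 1. Summing all 123 values: -1. (Mertens function M(x) = Σ_{n ≤ x} μ(n); on average M(x) should be small (PNT ⟺ M(x) = o(x)).)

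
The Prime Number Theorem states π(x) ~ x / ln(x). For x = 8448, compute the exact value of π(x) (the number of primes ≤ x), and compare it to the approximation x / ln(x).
π(8448) = 1057;  x/ln(x) ≈ 934.34;  relative error ≈ 11.60%.

Directly count primes up to 8448: π(8448) = 1057. The PNT approximation gives 8448/ln(8448) ≈ 8448/9.04169 ≈ 934.34. Relative error (π(x) − x/ln(x)) / π(x) ≈ 11.60%; the approximation is known to undercount slightly (Li(x) is a better estimate).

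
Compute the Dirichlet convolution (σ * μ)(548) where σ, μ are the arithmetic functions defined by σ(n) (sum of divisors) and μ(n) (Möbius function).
(σ * μ)(548) = 548

Divisors of 548: [1, 2, 4, 137, 274, 548]. For each d | 548:
  d = 1: σ(1) · μ(548/1) = 1 · 0 = 0
  d = 2: σ(2) · μ(548/2) = 3 · 1 = 3
  d = 4: σ(4) · μ(548/4) = 7 · -1 = -7
  d = 137: σ(137) · μ(548/137) = 138 · 0 = 0
  d = 274: σ(274) · μ(548/274) = 414 · -1 = -414
  d = 548: σ(548) · μ(548/548) = 966 · 1 = 966
Summing: (σ * μ)(548) = 0 + 3 + -7 + 0 + -414 + 966 = 548.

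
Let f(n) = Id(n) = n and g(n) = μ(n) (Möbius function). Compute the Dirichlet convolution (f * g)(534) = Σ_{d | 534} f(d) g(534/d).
(Id * μ)(534) = 176

Divisors of 534: [1, 2, 3, 6, 89, 178, 267, 534]. For each d | 534:
  d = 1: Id(1) · μ(534/1) = 1 · -1 = -1
  d = 2: Id(2) · μ(534/2) = 2 · 1 = 2
  d = 3: Id(3) · μ(534/3) = 3 · 1 = 3
  d = 6: Id(6) · μ(534/6) = 6 · -1 = -6
  d = 89: Id(89) · μ(534/89) = 89 · 1 = 89
  d = 178: Id(178) · μ(534/178) = 178 · -1 = -178
  d = 267: Id(267) · μ(534/267) = 267 · -1 = -267
  d = 534: Id(534) · μ(534/534) = 534 · 1 = 534
Summing: (Id * μ)(534) = -1 + 2 + 3 + -6 + 89 + -178 + -267 + 534 = 176.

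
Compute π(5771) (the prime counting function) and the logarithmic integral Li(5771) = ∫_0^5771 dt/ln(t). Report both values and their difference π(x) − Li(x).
π(5771) = 757;  Li(5771) ≈ 774.03;  π(x) − Li(x) ≈ -17.03.

Direct count of primes ≤ 5771 gives π(5771) = 757. Numerical evaluation of the logarithmic integral gives Li(5771) ≈ 774.03. The difference π(x) − Li(x) ≈ -17.03 is typically negative for small/moderate x (Li(x) overestimates), though Littlewood's theorem shows this sign changes infinitely often.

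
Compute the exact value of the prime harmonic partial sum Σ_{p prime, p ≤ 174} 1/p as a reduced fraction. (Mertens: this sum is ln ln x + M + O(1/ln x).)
Σ 1/p = 319420215161551700804173656907103406301944826032199624513259054823197/166589903787325219380851695350896256250980509594874862046961683989710

π(174) = 40, so the primes ≤ 174 are [2, 3, 5, 7, 11, 13, 17, 19, 23, 29, 31, 37, 41, 43, 47, 53, 59, 61, 67, 71, 73, 79, 83, 89, 97, 101, 103, 107, 109, 113, 127, 131, 137, 139, 149, 151, 157, 163, 167, 173]. Summing 1/p over these primes: 319420215161551700804173656907103406301944826032199624513259054823197/166589903787325219380851695350896256250980509594874862046961683989710 ≈ 1.9174. Mertens estimate ln ln(174) + 0.2615 ≈ 1.9023.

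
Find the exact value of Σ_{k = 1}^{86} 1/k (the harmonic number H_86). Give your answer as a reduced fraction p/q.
H_86 = 3698356445237207772956045432953649519/734184632222154704090370027645633600

Direct summation: H_86 = 1 + 1/2 + ... + 1/86. The least common denominator is lcm(1, ..., 86) = 8076030954443701744994070304101969600; over this denominator the numerator is 8076030954443701744994070304101969600 + 4038015477221850872497035152050984800 + 2692010318147900581664690101367323200 + 2019007738610925436248517576025492400 + 1615206190888740348998814060820393920 + 1346005159073950290832345050683661600 + 1153718707777671677856295757728852800 + 1009503869305462718124258788012746200 + 897336772715966860554896700455774400 + 807603095444370174499407030410196960 + 734184632222154704090370027645633600 + 673002579536975145416172525341830800 + 621233150341823211153390023392459200 + 576859353888835838928147878864426400 + 538402063629580116332938020273464640 + 504751934652731359062129394006373100 + 475060644379041279117298253182468800 + 448668386357983430277448350227887200 + 425054260760194828683898437057998400 + 403801547722185087249703515205098480 + 384572902592557225952098585909617600 + 367092316111077352045185013822816800 + 351131780627987032391046534960955200 + 336501289768487572708086262670915400 + 323041238177748069799762812164078784 + 310616575170911605576695011696229600 + 299112257571988953518298900151924800 + 288429676944417919464073939432213200 + 278483826015300060172209320831102400 + 269201031814790058166469010136732320 + 260517127562700056290131300132321600 + 252375967326365679531064697003186550 + 244728210740718234696790009215211200 + 237530322189520639558649126591234400 + 230743741555534335571259151545770560 + 224334193178991715138724175113943600 + 218271106876856803918758656867620800 + 212527130380097414341949218528999200 + 207077716780607737051130007797486400 + 201900773861092543624851757602549240 + 196976364742529310853513909856145600 + 192286451296278612976049292954808800 + 187814673359155854534745821025627200 + 183546158055538676022592506911408400 + 179467354543193372110979340091154880 + 175565890313993516195523267480477600 + 171830445839227696702001495831956800 + 168250644884243786354043131335457700 + 164816958253953096836613679675550400 + 161520619088874034899881406082039392 + 158353548126347093039099417727489600 + 155308287585455802788347505848114800 + 152377942536673617830076798190603200 + 149556128785994476759149450075962400 + 146836926444430940818074005529126720 + 144214838472208959732036969716106600 + 141684753586731609561299479019332800 + 139241913007650030086104660415551200 + 136881880583791554999899496679694400 + 134600515907395029083234505068366160 + 132393950072847569590066726296753600 + 130258563781350028145065650066160800 + 128190967530852408650699528636539200 + 126187983663182839765532348501593275 + 124246630068364642230678004678491840 + 122364105370359117348395004607605600 + 120537775439458234999911497076148800 + 118765161094760319779324563295617200 + 117043926875995677463682178320318400 + 115371870777767167785629575772885280 + 113746914851319742887240426818337600 + 112167096589495857569362087556971800 + 110630561019776736232795483617835200 + 109135553438428401959379328433810400 + 107680412725916023266587604054692928 + 106263565190048707170974609264499600 + 104883518888879243441481432520804800 + 103538858390303868525565003898743200 + 102228239929667110696127472203822400 + 100950386930546271812425878801274620 + 99704085857329651172766300050641600 + 98488182371264655426756954928072800 + 97301577764381948734868316916891200 + 96143225648139306488024646477404400 + 95012128875808255823459650636493760 + 93907336679577927267372910512813600 = 40681920897609285502516499762490144709, so H_86 = 40681920897609285502516499762490144709/8076030954443701744994070304101969600; reducing by gcd(40681920897609285502516499762490144709, 8076030954443701744994070304101969600) = 11 gives 3698356445237207772956045432953649519/734184632222154704090370027645633600 ≈ 5.03737. (The PNT-adjacent estimate ln(86) + γ ≈ 5.03156 matches within O(1/n).)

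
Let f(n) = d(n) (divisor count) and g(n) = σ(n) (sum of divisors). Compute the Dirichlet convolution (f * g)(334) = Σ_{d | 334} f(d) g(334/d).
(d * σ)(334) = 850

Divisors of 334: [1, 2, 167, 334]. For each d | 334:
  d = 1: d(1) · σ(334/1) = 1 · 504 = 504
  d = 2: d(2) · σ(334/2) = 2 · 168 = 336
  d = 167: d(167) · σ(334/167) = 2 · 3 = 6
  d = 334: d(334) · σ(334/334) = 4 · 1 = 4
Summing: (d * σ)(334) = 504 + 336 + 6 + 4 = 850.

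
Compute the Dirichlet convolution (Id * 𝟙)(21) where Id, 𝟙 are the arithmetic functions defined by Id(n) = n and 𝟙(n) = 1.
(Id * 𝟙)(21) = 32

Divisors of 21: [1, 3, 7, 21]. For each d | 21:
  d = 1: Id(1) · 𝟙(21/1) = 1 · 1 = 1
  d = 3: Id(3) · 𝟙(21/3) = 3 · 1 = 3
  d = 7: Id(7) · 𝟙(21/7) = 7 · 1 = 7
  d = 21: Id(21) · 𝟙(21/21) = 21 · 1 = 21
Summing: (Id * 𝟙)(21) = 1 + 3 + 7 + 21 = 32.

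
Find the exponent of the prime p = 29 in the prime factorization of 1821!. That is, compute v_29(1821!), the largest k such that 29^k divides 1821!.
v_29(1821!) = 64

Legendre's formula: v_p(n!) = Σ_{k ≥ 1} ⌊n / p^k⌋. For p = 29, n = 1821, the terms are:
  ⌊1821/29^1⌋ = ⌊1821/29⌋ = 62
  ⌊1821/29^2⌋ = ⌊1821/841⌋ = 2
(the next term ⌊1821/29^3⌋ = 0, terminating the sum). Summing: v_29(1821!) = 62 + 2 = 64.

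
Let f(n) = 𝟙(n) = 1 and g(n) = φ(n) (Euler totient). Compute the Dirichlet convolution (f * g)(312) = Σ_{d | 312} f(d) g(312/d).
(𝟙 * φ)(312) = 312

Divisors of 312: [1, 2, 3, 4, 6, 8, 12, 13, 24, 26, 39, 52, 78, 104, 156, 312]. For each d | 312:
  d = 1: 𝟙(1) · φ(312/1) = 1 · 96 = 96
  d = 2: 𝟙(2) · φ(312/2) = 1 · 48 = 48
  d = 3: 𝟙(3) · φ(312/3) = 1 · 48 = 48
  d = 4: 𝟙(4) · φ(312/4) = 1 · 24 = 24
  d = 6: 𝟙(6) · φ(312/6) = 1 · 24 = 24
  d = 8: 𝟙(8) · φ(312/8) = 1 · 24 = 24
  d = 12: 𝟙(12) · φ(312/12) = 1 · 12 = 12
  d = 13: 𝟙(13) · φ(312/13) = 1 · 8 = 8
  d = 24: 𝟙(24) · φ(312/24) = 1 · 12 = 12
  d = 26: 𝟙(26) · φ(312/26) = 1 · 4 = 4
  d = 39: 𝟙(39) · φ(312/39) = 1 · 4 = 4
  d = 52: 𝟙(52) · φ(312/52) = 1 · 2 = 2
  d = 78: 𝟙(78) · φ(312/78) = 1 · 2 = 2
  d = 104: 𝟙(104) · φ(312/104) = 1 · 2 = 2
  d = 156: 𝟙(156) · φ(312/156) = 1 · 1 = 1
  d = 312: 𝟙(312) · φ(312/312) = 1 · 1 = 1
Summing: (𝟙 * φ)(312) = 96 + 48 + 48 + 24 + 24 + 24 + 12 + 8 + 12 + 4 + 4 + 2 + 2 + 2 + 1 + 1 = 312.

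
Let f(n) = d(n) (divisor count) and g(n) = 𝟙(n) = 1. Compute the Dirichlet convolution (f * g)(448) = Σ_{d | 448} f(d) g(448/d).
(d * 𝟙)(448) = 84

Divisors of 448: [1, 2, 4, 7, 8, 14, 16, 28, 32, 56, 64, 112, 224, 448]. For each d | 448:
  d = 1: d(1) · 𝟙(448/1) = 1 · 1 = 1
  d = 2: d(2) · 𝟙(448/2) = 2 · 1 = 2
  d = 4: d(4) · 𝟙(448/4) = 3 · 1 = 3
  d = 7: d(7) · 𝟙(448/7) = 2 · 1 = 2
  d = 8: d(8) · 𝟙(448/8) = 4 · 1 = 4
  d = 14: d(14) · 𝟙(448/14) = 4 · 1 = 4
  d = 16: d(16) · 𝟙(448/16) = 5 · 1 = 5
  d = 28: d(28) · 𝟙(448/28) = 6 · 1 = 6
  d = 32: d(32) · 𝟙(448/32) = 6 · 1 = 6
  d = 56: d(56) · 𝟙(448/56) = 8 · 1 = 8
  d = 64: d(64) · 𝟙(448/64) = 7 · 1 = 7
  d = 112: d(112) · 𝟙(448/112) = 10 · 1 = 10
  d = 224: d(224) · 𝟙(448/224) = 12 · 1 = 12
  d = 448: d(448) · 𝟙(448/448) = 14 · 1 = 14
Summing: (d * 𝟙)(448) = 1 + 2 + 3 + 2 + 4 + 4 + 5 + 6 + 6 + 8 + 7 + 10 + 12 + 14 = 84.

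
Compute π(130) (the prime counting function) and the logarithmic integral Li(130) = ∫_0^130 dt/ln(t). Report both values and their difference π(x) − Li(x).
π(130) = 31;  Li(130) ≈ 36.45;  π(x) − Li(x) ≈ -5.45.

Direct count of primes ≤ 130 gives π(130) = 31. Numerical evaluation of the logarithmic integral gives Li(130) ≈ 36.45. The difference π(x) − Li(x) ≈ -5.45 is typically negative for small/moderate x (Li(x) overestimates), though Littlewood's theorem shows this sign changes infinitely often.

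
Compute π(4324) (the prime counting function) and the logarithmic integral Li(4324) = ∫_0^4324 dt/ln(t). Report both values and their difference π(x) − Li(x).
π(4324) = 590;  Li(4324) ≈ 604.24;  π(x) − Li(x) ≈ -14.24.

Direct count of primes ≤ 4324 gives π(4324) = 590. Numerical evaluation of the logarithmic integral gives Li(4324) ≈ 604.24. The difference π(x) − Li(x) ≈ -14.24 is typically negative for small/moderate x (Li(x) overestimates), though Littlewood's theorem shows this sign changes infinitely often.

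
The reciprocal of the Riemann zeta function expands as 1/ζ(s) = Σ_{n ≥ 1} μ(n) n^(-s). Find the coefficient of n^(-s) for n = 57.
μ(57) = 1

Factor n = 57 = 3 · 19. μ(n) = 0 if any exponent ≥ 2 (not squarefree); otherwise μ(n) = (−1)^{ω(n)} where ω(n) is the number of distinct prime factors. Applying: μ(57) = 1.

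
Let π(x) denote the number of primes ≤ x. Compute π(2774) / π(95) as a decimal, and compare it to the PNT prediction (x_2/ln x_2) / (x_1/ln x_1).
π(2774)/π(95) = 403/24 ≈ 16.7917;  PNT prediction ≈ 16.7725.

π(95) = 24 and π(2774) = 403, so π(2774)/π(95) ≈ 16.7917. The PNT-predicted ratio is (2774/ln(2774)) / (95/ln(95)) ≈ 16.7725. The two agree to within a few percent, as expected.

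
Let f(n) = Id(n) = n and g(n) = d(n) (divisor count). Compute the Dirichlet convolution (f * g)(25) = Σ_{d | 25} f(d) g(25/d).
(Id * d)(25) = 38

Divisors of 25: [1, 5, 25]. For each d | 25:
  d = 1: Id(1) · d(25/1) = 1 · 3 = 3
  d = 5: Id(5) · d(25/5) = 5 · 2 = 10
  d = 25: Id(25) · d(25/25) = 25 · 1 = 25
Summing: (Id * d)(25) = 3 + 10 + 25 = 38.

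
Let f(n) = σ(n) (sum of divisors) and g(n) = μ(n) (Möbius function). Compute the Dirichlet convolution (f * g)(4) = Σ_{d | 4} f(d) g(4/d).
(σ * μ)(4) = 4

Divisors of 4: [1, 2, 4]. For each d | 4:
  d = 1: σ(1) · μ(4/1) = 1 · 0 = 0
  d = 2: σ(2) · μ(4/2) = 3 · -1 = -3
  d = 4: σ(4) · μ(4/4) = 7 · 1 = 7
Summing: (σ * μ)(4) = 0 + -3 + 7 = 4.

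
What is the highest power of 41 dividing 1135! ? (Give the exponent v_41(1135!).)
v_41(1135!) = 27

Legendre's formula: v_p(n!) = Σ_{k ≥ 1} ⌊n / p^k⌋. For p = 41, n = 1135, the terms are:
  ⌊1135/41^1⌋ = ⌊1135/41⌋ = 27
(the next term ⌊1135/41^2⌋ = 0, terminating the sum). Summing: v_41(1135!) = 27 = 27.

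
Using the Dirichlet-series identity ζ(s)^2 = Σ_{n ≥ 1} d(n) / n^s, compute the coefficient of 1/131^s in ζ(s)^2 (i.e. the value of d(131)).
d(131) = 2

ζ(s)^2 = (Σ 1/m^s)(Σ 1/k^s). The coefficient of 1/n^s in the product is the number of ordered pairs (m, k) with mk = n, which equals d(n). For n = 131, divisors are [1, 131], so d(131) = 2.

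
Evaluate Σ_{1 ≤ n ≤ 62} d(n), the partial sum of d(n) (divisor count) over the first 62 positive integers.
Σ_{n ≤ 62} d(n) = 267

Compute d(n) for each 1 ≤ n ≤ 62: d(1) = 1, d(2) = 2, d(3) = 2, d(4) = 3, d(5) = 2, d(6) = 4, d(7) = 2, d(8) = 4, d(9) = 3, d(10) = 4, d(11) = 2, d(12) = 6, d(13) = 2, d(14) = 4, d(15) = 4, d(16) = 5, d(17) = 2, d(18) = 6, d(19) = 2, d(20) = 6, d(21) = 4, d(22) = 4, d(23) = 2, d(24) = 8, d(25) = 3, d(26) = 4, d(27) = 4, d(28) = 6, d(29) = 2, d(30) = 8, d(31) = 2, d(32) = 6, d(33) = 4, d(34) = 4, d(35) = 4, d(36) = 9, d(37) = 2, d(38) = 4, d(39) = 4, d(40) = 8, d(41) = 2, d(42) = 8, d(43) = 2, d(44) = 6, d(45) = 6, d(46) = 4, d(47) = 2, d(48) = 10, d(49) = 3, d(50) = 6, d(51) = 4, d(52) = 6, d(53) = 2, d(54) = 8, d(55) = 4, d(56) = 8, d(57) = 4, d(58) = 4, d(59) = 2, d(60) = 12, d(61) = 2, d(62) = 4. Summing all 62 values: 267. (Dirichlet's divisor formula: Σ_{n ≤ x} d(n) = x ln(x) + (2γ − 1) x + O(√x). For x = 62, the asymptotic estimate is ≈ 265.46.)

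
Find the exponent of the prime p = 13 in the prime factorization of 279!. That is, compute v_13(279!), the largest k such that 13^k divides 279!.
v_13(279!) = 22

Legendre's formula: v_p(n!) = Σ_{k ≥ 1} ⌊n / p^k⌋. For p = 13, n = 279, the terms are:
  ⌊279/13^1⌋ = ⌊279/13⌋ = 21
  ⌊279/13^2⌋ = ⌊279/169⌋ = 1
(the next term ⌊279/13^3⌋ = 0, terminating the sum). Summing: v_13(279!) = 21 + 1 = 22.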